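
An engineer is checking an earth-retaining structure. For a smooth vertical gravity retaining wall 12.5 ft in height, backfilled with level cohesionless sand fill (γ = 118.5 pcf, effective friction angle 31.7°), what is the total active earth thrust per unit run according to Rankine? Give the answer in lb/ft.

K_a = tan²(45° − φ/2) = 0.3111.
P_a = ½ K_a γ H² = 0.5 × 0.3111 × 118.5 × 12.5² = 2880 lb/ft.

2880 lb/ft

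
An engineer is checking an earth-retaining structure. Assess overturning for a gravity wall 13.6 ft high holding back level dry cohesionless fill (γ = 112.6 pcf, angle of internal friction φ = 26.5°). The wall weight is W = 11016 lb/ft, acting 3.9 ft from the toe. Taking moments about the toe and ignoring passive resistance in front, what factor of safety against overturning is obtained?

K_a = tan²(45° − 26.5°/2) = 0.3829.
P_a = ½K_aγH² = 0.5×0.3829×112.6×13.6² = 3988 lb/ft, acting at H/3 = 4.533 ft above the base.
Overturning moment M_o = P_a × H/3 = 3988 × 4.533 = 18080.
Resisting moment M_r = W × 3.9 = 11016 × 3.9 = 42960.
FS_overturning = M_r/M_o = 42960/18080 = 2.377.

2.38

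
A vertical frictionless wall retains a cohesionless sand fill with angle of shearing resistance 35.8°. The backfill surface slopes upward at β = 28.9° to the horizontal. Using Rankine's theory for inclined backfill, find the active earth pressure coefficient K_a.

K_a = cos β · (cos β − √(cos²β − cos²φ)) / (cos β + √(cos²β − cos²φ)).
cos β = 0.8755, cos φ = 0.8111, √(cos²β − cos²φ) = 0.3296.
K_a = 0.8755 × (0.8755 − 0.3296)/(0.8755 + 0.3296) = 0.3966.

0.397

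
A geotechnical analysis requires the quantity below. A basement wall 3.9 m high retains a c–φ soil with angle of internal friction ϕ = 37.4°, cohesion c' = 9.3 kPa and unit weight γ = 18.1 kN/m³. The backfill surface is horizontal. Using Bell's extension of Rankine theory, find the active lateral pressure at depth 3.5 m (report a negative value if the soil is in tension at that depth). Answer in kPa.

K_a = (1 − sin φ)/(1 + sin φ) = 0.2443.
σ_a = K_a γ z − 2c√K_a = 0.2443×18.1×3.5 − 2×9.3×0.4942 = 6.281 kPa.

6.28 kPa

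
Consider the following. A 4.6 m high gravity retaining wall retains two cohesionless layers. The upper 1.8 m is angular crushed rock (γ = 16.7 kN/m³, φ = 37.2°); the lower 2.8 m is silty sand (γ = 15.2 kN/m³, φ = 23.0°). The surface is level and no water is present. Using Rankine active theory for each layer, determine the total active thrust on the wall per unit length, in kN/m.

69.6 kN/m

K_a1 = tan²(45°−37.2°/2) = 0.2464; K_a2 = tan²(45°−23.0°/2) = 0.4381.
Layer 1: σ at base = K_a1 γ₁ h₁ = 7.407 kPa; P₁ = ½×7.407×1.8 = 6.667.
Layer 2: σ_v at top = γ₁h₁ = 30.06; σ_h top = K_a2×30.06 = 13.17; σ_h base = K_a2×(30.06+15.2×2.8) = 31.81.
P₂ = ½(13.17+31.81)×2.8 = 62.98. Total P_a = 6.667+62.98 = 69.64 kN/m.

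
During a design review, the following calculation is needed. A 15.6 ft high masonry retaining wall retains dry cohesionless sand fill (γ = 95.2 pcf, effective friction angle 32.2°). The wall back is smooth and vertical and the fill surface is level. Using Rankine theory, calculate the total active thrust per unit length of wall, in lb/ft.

K_a = tan²(45° − φ/2) = 0.3047.
P_a = ½ K_a γ H² = 0.5 × 0.3047 × 95.2 × 15.6² = 3530 lb/ft.

3530 lb/ft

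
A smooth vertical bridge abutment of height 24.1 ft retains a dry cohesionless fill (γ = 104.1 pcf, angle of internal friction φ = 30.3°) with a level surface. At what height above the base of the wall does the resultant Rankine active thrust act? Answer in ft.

8.03 ft

K_a = 0.3293.
The pressure distribution is triangular, so the resultant acts at H/3 above the base = 24.1/3 = 8.033 ft.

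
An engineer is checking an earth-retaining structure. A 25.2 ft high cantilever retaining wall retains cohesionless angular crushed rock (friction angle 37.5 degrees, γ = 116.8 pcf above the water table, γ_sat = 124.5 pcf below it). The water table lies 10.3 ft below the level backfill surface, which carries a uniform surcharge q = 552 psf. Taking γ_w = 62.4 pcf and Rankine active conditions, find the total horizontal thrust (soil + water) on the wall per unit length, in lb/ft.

K_a = tan²(45° − φ/2) = 0.2432.
γ' = 124.5 − 62.4 = 62.10 pcf. h₂ = H − d_w = 14.9 ft.
σ'_h: at surface K_a·q = 134.2; at WT K_a(q+γd_w) = 426.8; at base K_a(q+γd_w+γ'h₂) = 651.8 psf.
P₁ = ½(134.2+426.8)×10.3 = 2889; P₂ = ½(426.8+651.8)×14.9 = 8036; P_w = ½γ_w h₂² = 6927.
Total = 2889+8036+6927 = 17850 lb/ft.

17900 lb/ft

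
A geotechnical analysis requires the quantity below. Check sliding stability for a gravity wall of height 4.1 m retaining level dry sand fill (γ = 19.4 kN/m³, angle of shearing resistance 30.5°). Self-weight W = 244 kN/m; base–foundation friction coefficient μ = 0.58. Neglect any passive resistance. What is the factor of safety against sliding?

K_a = tan²(45° − 30.5°/2) = 0.3267.
P_a = ½K_aγH² = 0.5×0.3267×19.4×4.1² = 53.27 kN/m, acting at H/3 = 1.367 m above the base.
FS_sliding = μW / P_a = 0.58×244 / 53.27 = 2.657.

2.66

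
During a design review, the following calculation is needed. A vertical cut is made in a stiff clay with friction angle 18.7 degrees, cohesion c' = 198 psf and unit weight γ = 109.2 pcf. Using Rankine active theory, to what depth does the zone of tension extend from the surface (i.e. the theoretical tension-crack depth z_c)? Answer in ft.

K_a = tan²(45° − 18.7°/2) = 0.5144; √K_a = 0.7173.
The active pressure is zero where K_a γ z = 2c√K_a, so z_c = 2c/(γ√K_a) = 2×198/(109.2×0.7173) = 5.056 ft.

5.06 ft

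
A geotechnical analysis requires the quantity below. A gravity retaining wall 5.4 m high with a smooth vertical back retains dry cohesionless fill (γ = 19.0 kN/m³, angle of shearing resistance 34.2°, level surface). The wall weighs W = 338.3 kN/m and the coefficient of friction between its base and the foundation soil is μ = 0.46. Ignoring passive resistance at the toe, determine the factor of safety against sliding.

2.00

K_a = tan²(45° − 34.2°/2) = 0.2803.
P_a = ½K_aγH² = 0.5×0.2803×19.0×5.4² = 77.66 kN/m, acting at H/3 = 1.800 m above the base.
FS_sliding = μW / P_a = 0.46×338.3 / 77.66 = 2.004.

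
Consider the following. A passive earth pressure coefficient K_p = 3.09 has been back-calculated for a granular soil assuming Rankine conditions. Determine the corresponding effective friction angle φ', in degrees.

K_p = (1+sin φ)/(1−sin φ) ⇒ sin φ = (K_p − 1)/(K_p + 1) = 0.5110.
φ = arcsin(0.5110) = 30.73°.

30.7°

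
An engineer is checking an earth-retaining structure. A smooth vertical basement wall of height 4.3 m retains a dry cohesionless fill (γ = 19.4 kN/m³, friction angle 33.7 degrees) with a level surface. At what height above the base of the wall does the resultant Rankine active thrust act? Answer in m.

1.43 m

K_a = 0.2863.
The pressure distribution is triangular, so the resultant acts at H/3 above the base = 4.3/3 = 1.433 m.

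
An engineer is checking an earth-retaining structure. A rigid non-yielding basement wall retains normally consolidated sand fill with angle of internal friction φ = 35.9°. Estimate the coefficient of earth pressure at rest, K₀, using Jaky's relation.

K₀ = 1 − sin φ' = 1 − sin 35.9° = 0.4136.

0.414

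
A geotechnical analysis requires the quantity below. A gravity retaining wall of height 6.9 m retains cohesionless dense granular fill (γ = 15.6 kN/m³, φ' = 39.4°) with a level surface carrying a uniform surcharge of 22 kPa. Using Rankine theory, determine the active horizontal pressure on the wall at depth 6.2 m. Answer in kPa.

K_a = (1 − sin φ)/(1 + sin φ) = 0.2234.
σ_v = γz + q = 15.6 × 6.2 + 22 = 118.7 kPa.
σ_h = K_a σ_v = 0.2234 × 118.7 = 26.53 kPa.

26.5 kPa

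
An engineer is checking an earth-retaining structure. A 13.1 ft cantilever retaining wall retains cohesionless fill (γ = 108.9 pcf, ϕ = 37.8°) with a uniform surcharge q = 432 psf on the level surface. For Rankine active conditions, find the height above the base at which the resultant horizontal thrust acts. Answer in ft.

5.19 ft

K_a = 0.2400.
Triangular part P₁ = ½K_aγH² = 2243 at H/3 = 4.367 ft; rectangular part P₂ = K_a q H = 1358 at H/2 = 6.550 ft.
ȳ = (P₁·4.367 + P₂·6.550)/(P₁+P₂) = 5.190 ft.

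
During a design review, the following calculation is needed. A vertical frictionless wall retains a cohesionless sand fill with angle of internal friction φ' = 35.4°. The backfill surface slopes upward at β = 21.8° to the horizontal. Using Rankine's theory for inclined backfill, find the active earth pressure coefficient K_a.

0.327

K_a = cos β · (cos β − √(cos²β − cos²φ)) / (cos β + √(cos²β − cos²φ)).
cos β = 0.9285, cos φ = 0.8151, √(cos²β − cos²φ) = 0.4446.
K_a = 0.9285 × (0.9285 − 0.4446)/(0.9285 + 0.4446) = 0.3272.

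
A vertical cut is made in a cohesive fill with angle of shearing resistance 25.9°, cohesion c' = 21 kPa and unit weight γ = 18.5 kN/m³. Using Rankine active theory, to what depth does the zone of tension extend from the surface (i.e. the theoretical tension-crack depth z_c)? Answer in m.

K_a = tan²(45° − 25.9°/2) = 0.3920; √K_a = 0.6261.
The active pressure is zero where K_a γ z = 2c√K_a, so z_c = 2c/(γ√K_a) = 2×21/(18.5×0.6261) = 3.626 m.

3.63 m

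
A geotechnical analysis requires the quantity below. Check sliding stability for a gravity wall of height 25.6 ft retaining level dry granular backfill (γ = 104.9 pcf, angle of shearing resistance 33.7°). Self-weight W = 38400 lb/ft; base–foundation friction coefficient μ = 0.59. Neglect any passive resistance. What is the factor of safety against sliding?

K_a = tan²(45° − 33.7°/2) = 0.2863.
P_a = ½K_aγH² = 0.5×0.2863×104.9×25.6² = 9841 lb/ft, acting at H/3 = 8.533 ft above the base.
FS_sliding = μW / P_a = 0.59×38400 / 9841 = 2.302.

2.30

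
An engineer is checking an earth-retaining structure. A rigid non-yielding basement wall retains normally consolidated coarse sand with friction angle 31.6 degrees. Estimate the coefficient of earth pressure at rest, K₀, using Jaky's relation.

0.476

K₀ = 1 − sin φ' = 1 − sin 31.6° = 0.4760.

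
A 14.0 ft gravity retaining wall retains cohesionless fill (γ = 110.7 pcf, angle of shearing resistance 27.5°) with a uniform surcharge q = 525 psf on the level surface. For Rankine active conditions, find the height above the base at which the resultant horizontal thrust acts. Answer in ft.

K_a = 0.3682.
Triangular part P₁ = ½K_aγH² = 3995 at H/3 = 4.667 ft; rectangular part P₂ = K_a q H = 2706 at H/2 = 7.000 ft.
ȳ = (P₁·4.667 + P₂·7.000)/(P₁+P₂) = 5.609 ft.

5.61 ft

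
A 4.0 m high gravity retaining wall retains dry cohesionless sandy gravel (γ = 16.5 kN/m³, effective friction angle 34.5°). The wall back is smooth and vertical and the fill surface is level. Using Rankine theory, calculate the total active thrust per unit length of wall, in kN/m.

36.5 kN/m

K_a = tan²(45° − φ/2) = 0.2768.
P_a = ½ K_a γ H² = 0.5 × 0.2768 × 16.5 × 4.0² = 36.54 kN/m.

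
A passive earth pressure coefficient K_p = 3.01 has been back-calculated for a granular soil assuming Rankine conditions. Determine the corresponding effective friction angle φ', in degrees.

30.1°

K_p = (1+sin φ)/(1−sin φ) ⇒ sin φ = (K_p − 1)/(K_p + 1) = 0.5012.
φ = arcsin(0.5012) = 30.08°.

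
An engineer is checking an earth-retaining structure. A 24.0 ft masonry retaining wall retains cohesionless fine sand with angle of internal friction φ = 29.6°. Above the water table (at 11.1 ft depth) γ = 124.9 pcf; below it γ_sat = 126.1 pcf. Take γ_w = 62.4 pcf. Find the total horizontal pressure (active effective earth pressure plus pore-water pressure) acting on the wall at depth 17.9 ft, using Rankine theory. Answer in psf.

K_a = (1 − sin φ)/(1 + sin φ) = 0.3387.
γ' = 126.1 − 62.4 = 63.70 pcf.
Effective vertical stress at 17.9 ft: σ'_v = 124.9×11.1 + 63.70×6.80 = 1820 psf.
σ'_h = K_a σ'_v = 0.3387 × 1820 = 616.4 psf; u = γ_w × 6.80 = 424.3 psf.
Total σ_h = 616.4 + 424.3 = 1041 psf.

1040 psf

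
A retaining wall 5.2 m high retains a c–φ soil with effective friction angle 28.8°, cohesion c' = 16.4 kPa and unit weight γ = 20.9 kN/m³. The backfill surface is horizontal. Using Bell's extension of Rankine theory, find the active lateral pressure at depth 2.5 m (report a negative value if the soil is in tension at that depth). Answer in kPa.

K_a = (1 − sin φ)/(1 + sin φ) = 0.3498.
σ_a = K_a γ z − 2c√K_a = 0.3498×20.9×2.5 − 2×16.4×0.5914 = -1.123 kPa.

-1.12 kPa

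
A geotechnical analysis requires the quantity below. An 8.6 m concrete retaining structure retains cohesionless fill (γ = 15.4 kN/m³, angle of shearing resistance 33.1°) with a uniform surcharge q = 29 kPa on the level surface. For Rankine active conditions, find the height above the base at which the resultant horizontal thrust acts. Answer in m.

3.30 m

K_a = 0.2936.
Triangular part P₁ = ½K_aγH² = 167.2 at H/3 = 2.867 m; rectangular part P₂ = K_a q H = 73.22 at H/2 = 4.300 m.
ȳ = (P₁·2.867 + P₂·4.300)/(P₁+P₂) = 3.303 m.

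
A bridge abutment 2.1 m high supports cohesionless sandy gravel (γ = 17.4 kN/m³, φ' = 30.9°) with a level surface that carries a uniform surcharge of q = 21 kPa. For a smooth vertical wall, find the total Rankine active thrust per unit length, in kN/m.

K_a = tan²(45° − φ/2) = 0.3214.
Soil triangle: ½ K_a γ H² = 0.5×0.3214×17.4×2.1² = 12.33 kN/m.
Surcharge rectangle: K_a q H = 0.3214×21×2.1 = 14.17 kN/m.
Total = 12.33 + 14.17 = 26.51 kN/m.

26.5 kN/m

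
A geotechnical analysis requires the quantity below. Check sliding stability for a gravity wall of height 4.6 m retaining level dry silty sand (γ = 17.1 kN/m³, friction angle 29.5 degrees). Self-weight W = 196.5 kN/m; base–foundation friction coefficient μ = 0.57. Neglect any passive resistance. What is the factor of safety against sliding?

K_a = tan²(45° − 29.5°/2) = 0.3401.
P_a = ½K_aγH² = 0.5×0.3401×17.1×4.6² = 61.53 kN/m, acting at H/3 = 1.533 m above the base.
FS_sliding = μW / P_a = 0.57×196.5 / 61.53 = 1.820.

1.82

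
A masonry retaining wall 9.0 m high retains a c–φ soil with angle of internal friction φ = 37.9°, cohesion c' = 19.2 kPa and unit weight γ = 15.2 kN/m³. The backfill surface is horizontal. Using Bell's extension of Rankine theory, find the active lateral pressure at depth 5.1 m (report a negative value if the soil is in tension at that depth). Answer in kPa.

K_a = (1 − sin φ)/(1 + sin φ) = 0.2389.
σ_a = K_a γ z − 2c√K_a = 0.2389×15.2×5.1 − 2×19.2×0.4888 = -0.2479 kPa.

-0.248 kPa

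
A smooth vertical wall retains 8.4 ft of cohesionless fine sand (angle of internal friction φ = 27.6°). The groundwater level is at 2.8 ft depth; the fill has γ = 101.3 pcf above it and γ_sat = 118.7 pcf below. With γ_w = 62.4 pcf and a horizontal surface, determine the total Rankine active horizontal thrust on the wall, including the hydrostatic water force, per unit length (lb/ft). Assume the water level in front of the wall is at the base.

K_a = tan²(45° − φ/2) = 0.3668.
γ' = 118.7 − 62.4 = 56.30 pcf. Depth below WT = 5.6 ft.
σ'_h at WT = K_a γ d_w = 104.0 psf; at base = 104.0 + K_a γ' × 5.6 = 219.7 psf.
P₁ (0–2.8 ft) = ½×104.0×2.8 = 145.6. P₂ (2.8–8.4 ft) = ½(104.0+219.7)×5.6 = 906.4.
P_w = ½ γ_w h₂² = 0.5×62.4×5.6² = 978.4. Total = 145.6+906.4+978.4 = 2030 lb/ft.

2030 lb/ft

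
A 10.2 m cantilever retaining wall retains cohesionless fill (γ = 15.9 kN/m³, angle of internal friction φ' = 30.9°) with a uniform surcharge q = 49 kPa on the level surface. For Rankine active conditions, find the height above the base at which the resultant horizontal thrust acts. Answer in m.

K_a = 0.3214.
Triangular part P₁ = ½K_aγH² = 265.8 at H/3 = 3.400 m; rectangular part P₂ = K_a q H = 160.6 at H/2 = 5.100 m.
ȳ = (P₁·3.400 + P₂·5.100)/(P₁+P₂) = 4.040 m.

4.04 m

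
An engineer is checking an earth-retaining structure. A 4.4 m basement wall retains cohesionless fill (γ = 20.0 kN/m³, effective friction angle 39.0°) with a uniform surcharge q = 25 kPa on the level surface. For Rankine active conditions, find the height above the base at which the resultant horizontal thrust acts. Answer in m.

1.73 m

K_a = 0.2275.
Triangular part P₁ = ½K_aγH² = 44.05 at H/3 = 1.467 m; rectangular part P₂ = K_a q H = 25.03 at H/2 = 2.200 m.
ȳ = (P₁·1.467 + P₂·2.200)/(P₁+P₂) = 1.732 m.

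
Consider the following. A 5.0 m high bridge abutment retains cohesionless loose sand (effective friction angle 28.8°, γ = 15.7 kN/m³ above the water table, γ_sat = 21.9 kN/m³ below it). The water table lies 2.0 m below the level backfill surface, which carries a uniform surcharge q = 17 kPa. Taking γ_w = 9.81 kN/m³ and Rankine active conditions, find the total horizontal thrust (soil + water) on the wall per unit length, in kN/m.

K_a = tan²(45° − φ/2) = 0.3498.
γ' = 21.9 − 9.81 = 12.09 kN/m³. h₂ = H − d_w = 3.0 m.
σ'_h: at surface K_a·q = 5.946; at WT K_a(q+γd_w) = 16.93; at base K_a(q+γd_w+γ'h₂) = 29.61 kPa.
P₁ = ½(5.946+16.93)×2.0 = 22.87; P₂ = ½(16.93+29.61)×3.0 = 69.81; P_w = ½γ_w h₂² = 44.14.
Total = 22.87+69.81+44.14 = 136.8 kN/m.

137 kN/m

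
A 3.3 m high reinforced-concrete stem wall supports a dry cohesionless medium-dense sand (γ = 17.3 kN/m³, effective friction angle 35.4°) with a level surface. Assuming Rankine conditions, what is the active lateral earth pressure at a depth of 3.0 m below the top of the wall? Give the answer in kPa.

K_a = (1 − sin φ)/(1 + sin φ) = 0.2664.
σ_h = K_a γ z = 0.2664 × 17.3 × 3.0 = 13.83 kPa.

13.8 kPa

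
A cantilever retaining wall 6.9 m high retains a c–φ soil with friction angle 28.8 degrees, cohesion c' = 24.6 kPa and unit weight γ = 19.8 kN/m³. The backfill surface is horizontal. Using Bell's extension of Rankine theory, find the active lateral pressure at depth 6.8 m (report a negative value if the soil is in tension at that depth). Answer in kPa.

K_a = (1 − sin φ)/(1 + sin φ) = 0.3498.
σ_a = K_a γ z − 2c√K_a = 0.3498×19.8×6.8 − 2×24.6×0.5914 = 17.99 kPa.

18.0 kPa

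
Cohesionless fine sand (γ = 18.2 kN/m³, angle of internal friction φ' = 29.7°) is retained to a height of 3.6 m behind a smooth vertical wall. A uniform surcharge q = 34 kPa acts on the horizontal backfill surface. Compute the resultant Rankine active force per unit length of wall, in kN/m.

81.1 kN/m

K_a = tan²(45° − φ/2) = 0.3374.
Soil triangle: ½ K_a γ H² = 0.5×0.3374×18.2×3.6² = 39.79 kN/m.
Surcharge rectangle: K_a q H = 0.3374×34×3.6 = 41.30 kN/m.
Total = 39.79 + 41.30 = 81.09 kN/m.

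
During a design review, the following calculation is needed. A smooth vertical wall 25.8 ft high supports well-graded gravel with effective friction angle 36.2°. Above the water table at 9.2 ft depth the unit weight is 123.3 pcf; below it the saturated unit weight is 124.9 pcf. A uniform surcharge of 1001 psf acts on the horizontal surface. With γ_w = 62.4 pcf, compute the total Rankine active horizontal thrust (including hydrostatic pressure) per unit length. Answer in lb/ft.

23700 lb/ft

K_a = tan²(45° − φ/2) = 0.2574.
γ' = 124.9 − 62.4 = 62.50 pcf. h₂ = H − d_w = 16.6 ft.
σ'_h: at surface K_a·q = 257.6; at WT K_a(q+γd_w) = 549.6; at base K_a(q+γd_w+γ'h₂) = 816.6 psf.
P₁ = ½(257.6+549.6)×9.2 = 3713; P₂ = ½(549.6+816.6)×16.6 = 11340; P_w = ½γ_w h₂² = 8597.
Total = 3713+11340+8597 = 23650 lb/ft.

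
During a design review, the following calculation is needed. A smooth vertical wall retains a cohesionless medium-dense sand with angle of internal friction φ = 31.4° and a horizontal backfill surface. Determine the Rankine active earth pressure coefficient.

K_a = (1 − sin φ)/(1 + sin φ) = (1 − sin 31.4°)/(1 + sin 31.4°) = 0.3149.

0.315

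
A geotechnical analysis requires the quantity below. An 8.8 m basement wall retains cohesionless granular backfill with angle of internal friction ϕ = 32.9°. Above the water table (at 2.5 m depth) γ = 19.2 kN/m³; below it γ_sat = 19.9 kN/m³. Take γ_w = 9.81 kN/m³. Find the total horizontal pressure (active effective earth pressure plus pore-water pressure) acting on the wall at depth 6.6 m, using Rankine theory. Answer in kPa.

66.7 kPa

K_a = (1 − sin φ)/(1 + sin φ) = 0.2960.
γ' = 19.9 − 9.81 = 10.09 kN/m³.
Effective vertical stress at 6.6 m: σ'_v = 19.2×2.5 + 10.09×4.10 = 89.37 kPa.
σ'_h = K_a σ'_v = 0.2960 × 89.37 = 26.46 kPa; u = γ_w × 4.10 = 40.22 kPa.
Total σ_h = 26.46 + 40.22 = 66.68 kPa.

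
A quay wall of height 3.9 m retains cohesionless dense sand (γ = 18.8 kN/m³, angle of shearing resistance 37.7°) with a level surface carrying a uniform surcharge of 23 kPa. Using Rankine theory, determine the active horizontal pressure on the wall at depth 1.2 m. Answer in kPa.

K_a = (1 − sin φ)/(1 + sin φ) = 0.2411.
σ_v = γz + q = 18.8 × 1.2 + 23 = 45.56 kPa.
σ_h = K_a σ_v = 0.2411 × 45.56 = 10.98 kPa.

11.0 kPa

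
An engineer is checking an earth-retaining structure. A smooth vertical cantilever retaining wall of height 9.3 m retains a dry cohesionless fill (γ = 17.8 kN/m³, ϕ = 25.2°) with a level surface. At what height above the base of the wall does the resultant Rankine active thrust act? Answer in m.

3.10 m

K_a = 0.4027.
The pressure distribution is triangular, so the resultant acts at H/3 above the base = 9.3/3 = 3.100 m.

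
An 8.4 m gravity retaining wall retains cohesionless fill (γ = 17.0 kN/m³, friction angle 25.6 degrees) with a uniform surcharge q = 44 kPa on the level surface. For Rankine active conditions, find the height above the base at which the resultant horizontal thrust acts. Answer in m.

K_a = 0.3966.
Triangular part P₁ = ½K_aγH² = 237.8 at H/3 = 2.800 m; rectangular part P₂ = K_a q H = 146.6 at H/2 = 4.200 m.
ȳ = (P₁·2.800 + P₂·4.200)/(P₁+P₂) = 3.334 m.

3.33 m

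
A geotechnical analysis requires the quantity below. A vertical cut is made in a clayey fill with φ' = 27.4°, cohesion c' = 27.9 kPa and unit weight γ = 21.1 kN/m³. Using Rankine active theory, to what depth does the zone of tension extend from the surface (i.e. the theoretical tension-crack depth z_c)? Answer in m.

K_a = tan²(45° − 27.4°/2) = 0.3697; √K_a = 0.6080.
The active pressure is zero where K_a γ z = 2c√K_a, so z_c = 2c/(γ√K_a) = 2×27.9/(21.1×0.6080) = 4.350 m.

4.35 m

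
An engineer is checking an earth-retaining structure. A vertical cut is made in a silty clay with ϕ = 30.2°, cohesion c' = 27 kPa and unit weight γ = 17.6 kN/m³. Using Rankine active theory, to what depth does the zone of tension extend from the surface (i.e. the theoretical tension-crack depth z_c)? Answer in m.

K_a = tan²(45° − 30.2°/2) = 0.3307; √K_a = 0.5750.
The active pressure is zero where K_a γ z = 2c√K_a, so z_c = 2c/(γ√K_a) = 2×27/(17.6×0.5750) = 5.336 m.

5.34 m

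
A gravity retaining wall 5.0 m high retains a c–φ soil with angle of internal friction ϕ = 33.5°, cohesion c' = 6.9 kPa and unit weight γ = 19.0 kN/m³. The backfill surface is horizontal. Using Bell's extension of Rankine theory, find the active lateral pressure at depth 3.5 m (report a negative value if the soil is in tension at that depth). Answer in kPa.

11.8 kPa

K_a = (1 − sin φ)/(1 + sin φ) = 0.2887.
σ_a = K_a γ z − 2c√K_a = 0.2887×19.0×3.5 − 2×6.9×0.5373 = 11.78 kPa.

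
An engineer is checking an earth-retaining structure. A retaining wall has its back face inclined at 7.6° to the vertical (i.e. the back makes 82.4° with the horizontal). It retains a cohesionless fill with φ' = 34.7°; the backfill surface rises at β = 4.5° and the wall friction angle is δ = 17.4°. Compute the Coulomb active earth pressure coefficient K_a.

K_a = sin²(α+φ) / [sin²α · sin(α−δ) · (1 + √{sin(φ+δ)sin(φ−β) / (sin(α−δ)sin(α+β))})²].
With α = 82.4°, φ = 34.7°, δ = 17.4°, β = 4.5°: K_a = 0.3221.

0.322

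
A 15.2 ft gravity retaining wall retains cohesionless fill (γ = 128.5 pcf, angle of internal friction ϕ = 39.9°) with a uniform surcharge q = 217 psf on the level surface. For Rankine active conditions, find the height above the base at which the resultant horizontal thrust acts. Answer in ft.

K_a = 0.2184.
Triangular part P₁ = ½K_aγH² = 3243 at H/3 = 5.067 ft; rectangular part P₂ = K_a q H = 720.5 at H/2 = 7.600 ft.
ȳ = (P₁·5.067 + P₂·7.600)/(P₁+P₂) = 5.527 ft.

5.53 ft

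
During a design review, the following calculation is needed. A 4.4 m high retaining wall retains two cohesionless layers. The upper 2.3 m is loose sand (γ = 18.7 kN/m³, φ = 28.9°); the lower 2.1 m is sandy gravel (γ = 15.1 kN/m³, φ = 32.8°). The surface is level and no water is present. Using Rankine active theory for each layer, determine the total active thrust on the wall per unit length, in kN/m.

K_a1 = tan²(45°−28.9°/2) = 0.3484; K_a2 = tan²(45°−32.8°/2) = 0.2973.
Layer 1: σ at base = K_a1 γ₁ h₁ = 14.98 kPa; P₁ = ½×14.98×2.3 = 17.23.
Layer 2: σ_v at top = γ₁h₁ = 43.01; σ_h top = K_a2×43.01 = 12.79; σ_h base = K_a2×(43.01+15.1×2.1) = 22.21.
P₂ = ½(12.79+22.21)×2.1 = 36.75. Total P_a = 17.23+36.75 = 53.98 kN/m.

54.0 kN/m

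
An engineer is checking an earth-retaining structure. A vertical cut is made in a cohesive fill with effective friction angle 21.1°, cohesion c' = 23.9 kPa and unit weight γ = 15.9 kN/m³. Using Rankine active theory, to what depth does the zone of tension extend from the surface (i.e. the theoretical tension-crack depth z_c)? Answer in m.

K_a = tan²(45° − 21.1°/2) = 0.4706; √K_a = 0.6860.
The active pressure is zero where K_a γ z = 2c√K_a, so z_c = 2c/(γ√K_a) = 2×23.9/(15.9×0.6860) = 4.382 m.

4.38 m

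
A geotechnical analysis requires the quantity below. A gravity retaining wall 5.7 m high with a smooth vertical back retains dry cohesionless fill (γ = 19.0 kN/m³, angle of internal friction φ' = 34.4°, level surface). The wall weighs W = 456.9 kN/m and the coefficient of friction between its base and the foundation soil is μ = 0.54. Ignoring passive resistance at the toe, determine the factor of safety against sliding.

2.88

K_a = tan²(45° − 34.4°/2) = 0.2780.
P_a = ½K_aγH² = 0.5×0.2780×19.0×5.7² = 85.80 kN/m, acting at H/3 = 1.900 m above the base.
FS_sliding = μW / P_a = 0.54×456.9 / 85.80 = 2.876.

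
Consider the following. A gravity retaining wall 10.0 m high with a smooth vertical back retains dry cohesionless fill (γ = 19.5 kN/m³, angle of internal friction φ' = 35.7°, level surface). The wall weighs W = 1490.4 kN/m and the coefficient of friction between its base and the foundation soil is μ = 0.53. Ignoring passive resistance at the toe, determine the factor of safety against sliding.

3.08

K_a = tan²(45° − 35.7°/2) = 0.2630.
P_a = ½K_aγH² = 0.5×0.2630×19.5×10.0² = 256.4 kN/m, acting at H/3 = 3.333 m above the base.
FS_sliding = μW / P_a = 0.53×1490.4 / 256.4 = 3.081.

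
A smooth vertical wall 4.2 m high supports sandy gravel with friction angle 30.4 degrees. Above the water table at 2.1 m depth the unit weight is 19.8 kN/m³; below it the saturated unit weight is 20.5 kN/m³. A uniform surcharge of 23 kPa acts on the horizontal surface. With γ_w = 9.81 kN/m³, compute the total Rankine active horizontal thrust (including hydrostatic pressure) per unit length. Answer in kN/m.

104 kN/m

K_a = tan²(45° − φ/2) = 0.3280.
γ' = 20.5 − 9.81 = 10.69 kN/m³. h₂ = H − d_w = 2.1 m.
σ'_h: at surface K_a·q = 7.544; at WT K_a(q+γd_w) = 21.18; at base K_a(q+γd_w+γ'h₂) = 28.54 kPa.
P₁ = ½(7.544+21.18)×2.1 = 30.16; P₂ = ½(21.18+28.54)×2.1 = 52.21; P_w = ½γ_w h₂² = 21.63.
Total = 30.16+52.21+21.63 = 104.0 kN/m.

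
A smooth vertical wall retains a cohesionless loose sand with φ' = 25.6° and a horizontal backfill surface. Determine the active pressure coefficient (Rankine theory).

K_a = (1 − sin φ)/(1 + sin φ) = (1 − sin 25.6°)/(1 + sin 25.6°) = 0.3966.

0.397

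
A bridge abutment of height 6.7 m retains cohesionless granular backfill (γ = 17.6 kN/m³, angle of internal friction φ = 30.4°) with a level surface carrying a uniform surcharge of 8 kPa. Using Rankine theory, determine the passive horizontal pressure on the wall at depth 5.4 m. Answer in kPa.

314 kPa

K_p = (1 + sin φ)/(1 − sin φ) = 3.049.
σ_v = γz + q = 17.6 × 5.4 + 8 = 103.0 kPa.
σ_h = K_p σ_v = 3.049 × 103.0 = 314.2 kPa.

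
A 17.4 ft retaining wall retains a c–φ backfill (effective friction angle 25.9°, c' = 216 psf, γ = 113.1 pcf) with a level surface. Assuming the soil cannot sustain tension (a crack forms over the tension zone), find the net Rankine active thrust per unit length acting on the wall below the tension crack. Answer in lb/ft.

2830 lb/ft

K_a = 0.3920; √K_a = 0.6261.
Tension-crack depth z_c = 2c/(γ√K_a) = 2×216/(113.1×0.6261) = 6.101 ft.
σ_a at base = K_a γ H − 2c√K_a = 0.3920×113.1×17.4 − 2×216×0.6261 = 500.9 psf.
P_a = ½ × 500.9 × (H − z_c) = 0.5×500.9×11.30 = 2830 lb/ft.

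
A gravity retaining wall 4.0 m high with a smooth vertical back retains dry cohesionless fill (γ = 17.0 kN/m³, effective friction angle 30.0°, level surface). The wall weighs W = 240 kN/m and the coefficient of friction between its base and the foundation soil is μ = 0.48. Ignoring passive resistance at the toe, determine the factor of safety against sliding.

2.54

K_a = tan²(45° − 30.0°/2) = 0.3333.
P_a = ½K_aγH² = 0.5×0.3333×17.0×4.0² = 45.33 kN/m, acting at H/3 = 1.333 m above the base.
FS_sliding = μW / P_a = 0.48×240 / 45.33 = 2.541.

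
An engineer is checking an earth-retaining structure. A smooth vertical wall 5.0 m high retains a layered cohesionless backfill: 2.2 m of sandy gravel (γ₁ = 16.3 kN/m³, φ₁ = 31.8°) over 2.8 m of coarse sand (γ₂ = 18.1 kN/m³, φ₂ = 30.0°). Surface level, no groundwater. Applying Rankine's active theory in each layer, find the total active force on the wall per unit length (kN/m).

K_a1 = tan²(45°−31.8°/2) = 0.3098; K_a2 = tan²(45°−30.0°/2) = 0.3333.
Layer 1: σ at base = K_a1 γ₁ h₁ = 11.11 kPa; P₁ = ½×11.11×2.2 = 12.22.
Layer 2: σ_v at top = γ₁h₁ = 35.86; σ_h top = K_a2×35.86 = 11.95; σ_h base = K_a2×(35.86+18.1×2.8) = 28.85.
P₂ = ½(11.95+28.85)×2.8 = 57.12. Total P_a = 12.22+57.12 = 69.34 kN/m.

69.3 kN/m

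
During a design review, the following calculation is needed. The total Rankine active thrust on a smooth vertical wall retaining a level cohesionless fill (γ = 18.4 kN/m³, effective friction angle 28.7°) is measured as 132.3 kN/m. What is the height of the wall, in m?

6.40 m

K_a = 0.3511. P_a = ½ K_a γ H² ⇒ H = √(2P_a/(K_a γ)).
H = √(2×132.3/(0.3511×18.4)) = 6.399 m.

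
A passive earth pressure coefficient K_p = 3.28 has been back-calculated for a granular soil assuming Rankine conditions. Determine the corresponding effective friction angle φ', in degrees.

K_p = (1+sin φ)/(1−sin φ) ⇒ sin φ = (K_p − 1)/(K_p + 1) = 0.5327.
φ = arcsin(0.5327) = 32.19°.

32.2°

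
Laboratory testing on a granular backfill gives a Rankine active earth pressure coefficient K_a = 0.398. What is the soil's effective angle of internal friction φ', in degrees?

25.5°

K_a = tan²(45° − φ/2) ⇒ 45° − φ/2 = arctan(√0.398) = 32.25°.
φ = 2(45° − 32.25°) = 25.51°.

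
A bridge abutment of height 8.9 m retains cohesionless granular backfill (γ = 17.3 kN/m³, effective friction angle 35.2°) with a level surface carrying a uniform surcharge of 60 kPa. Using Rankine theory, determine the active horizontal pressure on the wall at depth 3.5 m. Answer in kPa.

K_a = (1 − sin φ)/(1 + sin φ) = 0.2687.
σ_v = γz + q = 17.3 × 3.5 + 60 = 120.6 kPa.
σ_h = K_a σ_v = 0.2687 × 120.6 = 32.39 kPa.

32.4 kPa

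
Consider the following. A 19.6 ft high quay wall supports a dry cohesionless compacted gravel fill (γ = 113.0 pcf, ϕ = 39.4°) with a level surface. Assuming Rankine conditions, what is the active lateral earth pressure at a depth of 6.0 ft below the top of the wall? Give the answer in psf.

151 psf

K_a = (1 − sin φ)/(1 + sin φ) = 0.2234.
σ_h = K_a γ z = 0.2234 × 113.0 × 6.0 = 151.5 psf.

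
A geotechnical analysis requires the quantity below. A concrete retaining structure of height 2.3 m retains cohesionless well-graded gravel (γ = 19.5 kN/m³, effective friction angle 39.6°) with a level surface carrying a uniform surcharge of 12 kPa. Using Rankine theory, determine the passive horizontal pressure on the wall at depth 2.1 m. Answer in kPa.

K_p = (1 + sin φ)/(1 − sin φ) = 4.516.
σ_v = γz + q = 19.5 × 2.1 + 12 = 52.95 kPa.
σ_h = K_p σ_v = 4.516 × 52.95 = 239.1 kPa.

239 kPa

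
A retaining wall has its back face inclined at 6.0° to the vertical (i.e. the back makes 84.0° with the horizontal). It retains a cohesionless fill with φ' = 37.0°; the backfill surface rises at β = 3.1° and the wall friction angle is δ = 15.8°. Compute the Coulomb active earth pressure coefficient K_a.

0.279

K_a = sin²(α+φ) / [sin²α · sin(α−δ) · (1 + √{sin(φ+δ)sin(φ−β) / (sin(α−δ)sin(α+β))})²].
With α = 84.0°, φ = 37.0°, δ = 15.8°, β = 3.1°: K_a = 0.2794.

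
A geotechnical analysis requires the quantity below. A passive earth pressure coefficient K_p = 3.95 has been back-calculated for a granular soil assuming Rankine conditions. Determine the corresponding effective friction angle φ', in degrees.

K_p = (1+sin φ)/(1−sin φ) ⇒ sin φ = (K_p − 1)/(K_p + 1) = 0.5960.
φ = arcsin(0.5960) = 36.58°.

36.6°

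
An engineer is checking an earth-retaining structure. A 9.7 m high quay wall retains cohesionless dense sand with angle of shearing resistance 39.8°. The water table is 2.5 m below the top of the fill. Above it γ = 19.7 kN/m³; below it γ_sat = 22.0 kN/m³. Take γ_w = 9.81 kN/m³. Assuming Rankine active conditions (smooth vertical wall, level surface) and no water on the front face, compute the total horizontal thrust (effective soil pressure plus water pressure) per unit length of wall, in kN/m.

415 kN/m

K_a = tan²(45° − φ/2) = 0.2194.
γ' = 22.0 − 9.81 = 12.19 kN/m³. Depth below WT = 7.2 m.
σ'_h at WT = K_a γ d_w = 10.81 kPa; at base = 10.81 + K_a γ' × 7.2 = 30.07 kPa.
P₁ (0–2.5 m) = ½×10.81×2.5 = 13.51. P₂ (2.5–9.7 m) = ½(10.81+30.07)×7.2 = 147.1.
P_w = ½ γ_w h₂² = 0.5×9.81×7.2² = 254.3. Total = 13.51+147.1+254.3 = 414.9 kN/m.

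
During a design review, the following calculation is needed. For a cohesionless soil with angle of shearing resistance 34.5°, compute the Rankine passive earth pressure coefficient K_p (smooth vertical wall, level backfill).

3.61

K_p = (1 + sin φ)/(1 − sin φ) = tan²(45° + 34.5°/2) = 3.613.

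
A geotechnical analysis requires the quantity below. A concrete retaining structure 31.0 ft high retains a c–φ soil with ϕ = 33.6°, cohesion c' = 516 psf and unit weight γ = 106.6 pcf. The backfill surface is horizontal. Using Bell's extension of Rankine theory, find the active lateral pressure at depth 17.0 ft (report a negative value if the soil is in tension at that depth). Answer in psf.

-32.3 psf

K_a = (1 − sin φ)/(1 + sin φ) = 0.2875.
σ_a = K_a γ z − 2c√K_a = 0.2875×106.6×17.0 − 2×516×0.5362 = -32.34 psf.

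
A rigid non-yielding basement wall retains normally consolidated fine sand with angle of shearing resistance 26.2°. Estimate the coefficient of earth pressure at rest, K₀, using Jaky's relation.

0.558

K₀ = 1 − sin φ' = 1 − sin 26.2° = 0.5585.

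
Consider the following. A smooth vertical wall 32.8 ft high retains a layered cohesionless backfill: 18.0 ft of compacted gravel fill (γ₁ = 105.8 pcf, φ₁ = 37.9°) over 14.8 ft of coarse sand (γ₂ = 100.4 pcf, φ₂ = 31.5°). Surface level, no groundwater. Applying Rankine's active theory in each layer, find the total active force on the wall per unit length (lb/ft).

16400 lb/ft

K_a1 = tan²(45°−37.9°/2) = 0.2389; K_a2 = tan²(45°−31.5°/2) = 0.3136.
Layer 1: σ at base = K_a1 γ₁ h₁ = 455.0 psf; P₁ = ½×455.0×18.0 = 4095.
Layer 2: σ_v at top = γ₁h₁ = 1904; σ_h top = K_a2×1904 = 597.3; σ_h base = K_a2×(1904+100.4×14.8) = 1063.
P₂ = ½(597.3+1063)×14.8 = 12290. Total P_a = 4095+12290 = 16380 lb/ft.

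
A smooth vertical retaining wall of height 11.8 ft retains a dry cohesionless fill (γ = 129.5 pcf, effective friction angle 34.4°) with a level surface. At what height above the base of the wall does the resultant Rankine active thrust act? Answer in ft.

3.93 ft

K_a = 0.2780.
The pressure distribution is triangular, so the resultant acts at H/3 above the base = 11.8/3 = 3.933 ft.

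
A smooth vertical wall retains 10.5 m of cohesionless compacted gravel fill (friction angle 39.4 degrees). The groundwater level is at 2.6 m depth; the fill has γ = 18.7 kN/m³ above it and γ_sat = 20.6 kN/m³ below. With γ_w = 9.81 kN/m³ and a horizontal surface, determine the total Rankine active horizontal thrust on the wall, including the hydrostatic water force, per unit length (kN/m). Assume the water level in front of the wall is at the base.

K_a = tan²(45° − φ/2) = 0.2234.
γ' = 20.6 − 9.81 = 10.79 kN/m³. Depth below WT = 7.9 m.
σ'_h at WT = K_a γ d_w = 10.86 kPa; at base = 10.86 + K_a γ' × 7.9 = 29.91 kPa.
P₁ (0–2.6 m) = ½×10.86×2.6 = 14.12. P₂ (2.6–10.5 m) = ½(10.86+29.91)×7.9 = 161.1.
P_w = ½ γ_w h₂² = 0.5×9.81×7.9² = 306.1. Total = 14.12+161.1+306.1 = 481.3 kN/m.

481 kN/m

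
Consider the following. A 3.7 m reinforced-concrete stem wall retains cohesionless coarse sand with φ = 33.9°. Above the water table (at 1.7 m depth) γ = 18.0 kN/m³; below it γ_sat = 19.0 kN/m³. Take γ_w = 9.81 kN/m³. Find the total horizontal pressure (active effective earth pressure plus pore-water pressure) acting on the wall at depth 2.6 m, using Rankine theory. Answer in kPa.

K_a = (1 − sin φ)/(1 + sin φ) = 0.2839.
γ' = 19.0 − 9.81 = 9.190 kN/m³.
Effective vertical stress at 2.6 m: σ'_v = 18.0×1.7 + 9.190×0.900 = 38.87 kPa.
σ'_h = K_a σ'_v = 0.2839 × 38.87 = 11.04 kPa; u = γ_w × 0.900 = 8.829 kPa.
Total σ_h = 11.04 + 8.829 = 19.86 kPa.

19.9 kPa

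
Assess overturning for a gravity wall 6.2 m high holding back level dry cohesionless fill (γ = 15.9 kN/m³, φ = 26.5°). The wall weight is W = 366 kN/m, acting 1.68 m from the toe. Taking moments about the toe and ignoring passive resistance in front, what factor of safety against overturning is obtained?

K_a = tan²(45° − 26.5°/2) = 0.3829.
P_a = ½K_aγH² = 0.5×0.3829×15.9×6.2² = 117.0 kN/m, acting at H/3 = 2.067 m above the base.
Overturning moment M_o = P_a × H/3 = 117.0 × 2.067 = 241.9.
Resisting moment M_r = W × 1.68 = 366 × 1.68 = 614.9.
FS_overturning = M_r/M_o = 614.9/241.9 = 2.542.

2.54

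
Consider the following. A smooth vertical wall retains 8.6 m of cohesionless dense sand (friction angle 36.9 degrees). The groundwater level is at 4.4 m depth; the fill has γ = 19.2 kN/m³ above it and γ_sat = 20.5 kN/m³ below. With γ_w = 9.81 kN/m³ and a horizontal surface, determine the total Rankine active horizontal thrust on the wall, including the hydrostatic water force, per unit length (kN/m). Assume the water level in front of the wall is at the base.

245 kN/m

K_a = tan²(45° − φ/2) = 0.2497.
γ' = 20.5 − 9.81 = 10.69 kN/m³. Depth below WT = 4.2 m.
σ'_h at WT = K_a γ d_w = 21.09 kPa; at base = 21.09 + K_a γ' × 4.2 = 32.30 kPa.
P₁ (0–4.4 m) = ½×21.09×4.4 = 46.40. P₂ (4.4–8.6 m) = ½(21.09+32.30)×4.2 = 112.1.
P_w = ½ γ_w h₂² = 0.5×9.81×4.2² = 86.52. Total = 46.40+112.1+86.52 = 245.1 kN/m.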